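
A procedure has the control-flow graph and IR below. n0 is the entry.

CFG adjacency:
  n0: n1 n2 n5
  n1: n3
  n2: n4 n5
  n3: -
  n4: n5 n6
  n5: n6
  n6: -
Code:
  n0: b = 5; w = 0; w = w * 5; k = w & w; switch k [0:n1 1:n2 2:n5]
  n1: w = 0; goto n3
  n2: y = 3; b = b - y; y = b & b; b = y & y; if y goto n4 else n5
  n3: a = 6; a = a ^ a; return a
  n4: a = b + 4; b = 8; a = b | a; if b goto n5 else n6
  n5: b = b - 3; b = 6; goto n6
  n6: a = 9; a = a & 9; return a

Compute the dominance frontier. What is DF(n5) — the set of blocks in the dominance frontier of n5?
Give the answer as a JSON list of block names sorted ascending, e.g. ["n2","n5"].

idom tree: n1←n0 n2←n0 n3←n1 n4←n2 n5←n0 n6←n0
Join-block Dom:
  n5: preds {n0,n2,n4}: {n0} ∩ {n0,n2} ∩ {n0,n2,n4} = {n0}; idom=n0
  n6: preds {n4,n5}: {n0,n2,n4} ∩ {n0,n5} = {n0}; idom=n0

Frontier:
  join n5 pred n0: · stop@n0
  join n5 pred n2: n2 stop@n0
  join n5 pred n4: n4→n2 stop@n0
  join n6 pred n4: n4→n2 stop@n0
  join n6 pred n5: n5 stop@n0
  n0 → ∅
  n1 → ∅
  n2 → {n5,n6}
  n3 → ∅
  n4 → {n5,n6}
  n5 → {n6}
  n6 → ∅

DF(n5) = ["n6"]

Answer: ["n6"]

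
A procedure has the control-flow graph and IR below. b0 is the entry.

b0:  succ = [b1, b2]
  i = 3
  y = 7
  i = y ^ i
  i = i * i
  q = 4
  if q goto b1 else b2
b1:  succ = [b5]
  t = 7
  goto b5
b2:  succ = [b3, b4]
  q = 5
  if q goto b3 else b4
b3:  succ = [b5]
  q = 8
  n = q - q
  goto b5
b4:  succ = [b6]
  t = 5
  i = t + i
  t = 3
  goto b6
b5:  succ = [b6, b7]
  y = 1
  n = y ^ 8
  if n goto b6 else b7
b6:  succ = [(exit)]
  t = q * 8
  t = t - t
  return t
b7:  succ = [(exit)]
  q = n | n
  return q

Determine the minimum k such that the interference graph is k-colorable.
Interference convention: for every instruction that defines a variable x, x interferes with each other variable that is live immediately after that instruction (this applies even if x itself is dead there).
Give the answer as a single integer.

Answer: 3

Working:
def/use:
  b0 def {i,q,y} use ∅
  b1 def {t} use ∅
  b2 def {q} use ∅
  b3 def {n,q} use ∅
  b4 def {i,t} use {i}
  b5 def {n,y} use ∅
  b6 def {t} use {q}
  b7 def {q} use {n}

Backward fixpoint:
  b0 li=∅ lo={i,q}
  b1 li={q} lo={q}
  b2 li={i} lo={i,q}
  b3 li=∅ lo={q}
  b4 li={i,q} lo={q}
  b5 li={q} lo={n,q}
  b6 li={q} lo=∅
  b7 li={n} lo=∅

Interference:
  i↔{q,t,y}
  n↔{q}
  q↔{i,n,t,y}
  t↔{i,q}
  y↔{i,q}

Colouring:
  clique {i,q,t} ⇒ need ≥ 3
  3-colouring: r0={q}  r1={i,n}  r2={t,y}
  χ = 3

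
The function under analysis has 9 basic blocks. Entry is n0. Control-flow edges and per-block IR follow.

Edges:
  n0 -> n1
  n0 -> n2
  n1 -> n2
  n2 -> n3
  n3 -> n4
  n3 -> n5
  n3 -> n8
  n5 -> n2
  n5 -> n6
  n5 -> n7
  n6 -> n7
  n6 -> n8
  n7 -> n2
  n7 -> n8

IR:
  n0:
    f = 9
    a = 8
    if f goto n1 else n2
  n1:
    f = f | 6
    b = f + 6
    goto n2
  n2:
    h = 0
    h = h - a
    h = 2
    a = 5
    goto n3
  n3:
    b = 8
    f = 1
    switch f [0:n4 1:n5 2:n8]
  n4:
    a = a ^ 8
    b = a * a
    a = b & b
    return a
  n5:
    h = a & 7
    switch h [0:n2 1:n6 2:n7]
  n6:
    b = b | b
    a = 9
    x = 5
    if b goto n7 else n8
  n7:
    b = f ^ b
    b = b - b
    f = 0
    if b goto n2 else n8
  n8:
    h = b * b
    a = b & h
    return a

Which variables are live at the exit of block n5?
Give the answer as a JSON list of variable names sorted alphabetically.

Answer: ["a", "b", "f"]

Working:
def/use:
  n0: {a,f} / ∅
  n1: {b,f} / {f}
  n2: {a,h} / {a}
  n3: {b,f} / ∅
  n4: {a,b} / {a}
  n5: {h} / {a}
  n6: {a,b,x} / {b}
  n7: {b,f} / {b,f}
  n8: {a,h} / {b}

Live sets:
  live n0: ∅→{a,f}
  live n1: {a,f}→{a}
  live n2: {a}→{a}
  live n3: {a}→{a,b,f}
  live n4: {a}→∅
  live n5: {a,b,f}→{a,b,f}
  live n6: {b,f}→{a,b,f}
  live n7: {a,b,f}→{a,b}
  live n8: {b}→∅

live-out(n5) = ["a", "b", "f"]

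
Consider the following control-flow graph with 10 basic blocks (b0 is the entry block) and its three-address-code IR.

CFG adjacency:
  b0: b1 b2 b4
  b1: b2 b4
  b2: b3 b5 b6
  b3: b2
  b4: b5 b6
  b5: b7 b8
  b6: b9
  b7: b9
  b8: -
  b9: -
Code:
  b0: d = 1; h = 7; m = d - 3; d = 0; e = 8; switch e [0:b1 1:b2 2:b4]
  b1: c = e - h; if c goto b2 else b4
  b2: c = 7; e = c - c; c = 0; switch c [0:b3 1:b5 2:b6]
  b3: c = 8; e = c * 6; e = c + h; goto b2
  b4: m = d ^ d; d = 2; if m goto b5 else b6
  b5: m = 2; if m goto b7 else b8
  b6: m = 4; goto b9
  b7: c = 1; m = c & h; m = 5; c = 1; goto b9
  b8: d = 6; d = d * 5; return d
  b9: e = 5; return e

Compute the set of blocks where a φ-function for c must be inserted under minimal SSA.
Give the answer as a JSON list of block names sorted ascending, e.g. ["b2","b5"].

idom tree: b1←b0 b2←b0 b3←b2 b4←b0 b5←b0 b6←b0 b7←b5 b8←b5 b9←b0
Dom∩ at merges:
  b2: preds {b0,b1,b3}: {b0} ∩ {b0,b1} ∩ {b0,b2,b3} = {b0}; idom=b0
  b4: preds {b0,b1}: {b0} ∩ {b0,b1} = {b0}; idom=b0
  b5: preds {b2,b4}: {b0,b2} ∩ {b0,b4} = {b0}; idom=b0
  b6: preds {b2,b4}: {b0,b2} ∩ {b0,b4} = {b0}; idom=b0
  b9: preds {b6,b7}: {b0,b6} ∩ {b0,b5,b7} = {b0}; idom=b0

DF derivation:
  b2←b0: walk · to b0
  b2←b1: walk b1 to b0
  b2←b3: walk b3→b2 to b0
  b4←b0: walk · to b0
  b4←b1: walk b1 to b0
  b5←b2: walk b2 to b0
  b5←b4: walk b4 to b0
  b6←b2: walk b2 to b0
  b6←b4: walk b4 to b0
  b9←b6: walk b6 to b0
  b9←b7: walk b7→b5 to b0
  DF(b0)=∅
  DF(b1)={b2,b4}
  DF(b2)={b2,b5,b6}
  DF(b3)={b2}
  DF(b4)={b5,b6}
  DF(b5)={b9}
  DF(b6)={b9}
  DF(b7)={b9}
  DF(b8)=∅
  DF(b9)=∅

φ for c: defs {b1,b2,b3,b7}
  DF⁺ = {b2,b4,b5,b6,b9}

Answer: ["b2", "b4", "b5", "b6", "b9"]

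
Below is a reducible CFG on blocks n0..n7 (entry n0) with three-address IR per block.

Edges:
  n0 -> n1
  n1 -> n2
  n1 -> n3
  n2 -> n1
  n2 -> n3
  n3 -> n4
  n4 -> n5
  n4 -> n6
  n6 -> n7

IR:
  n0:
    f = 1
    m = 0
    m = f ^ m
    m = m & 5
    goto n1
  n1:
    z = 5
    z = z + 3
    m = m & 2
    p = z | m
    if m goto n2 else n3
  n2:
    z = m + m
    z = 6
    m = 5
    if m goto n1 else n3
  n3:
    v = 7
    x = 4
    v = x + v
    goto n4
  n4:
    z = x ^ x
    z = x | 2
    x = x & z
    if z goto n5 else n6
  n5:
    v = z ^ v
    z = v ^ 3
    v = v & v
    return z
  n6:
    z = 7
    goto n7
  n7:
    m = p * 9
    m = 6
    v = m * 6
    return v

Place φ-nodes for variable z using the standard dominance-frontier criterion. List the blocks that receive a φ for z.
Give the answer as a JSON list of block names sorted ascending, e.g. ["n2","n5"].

idom tree: n1←n0 n2←n1 n3←n1 n4←n3 n5←n4 n6←n4 n7←n6
Join-block Dom:
  n1: preds {n0,n2}: {n0} ∩ {n0,n1,n2} = {n0}; idom=n0
  n3: preds {n1,n2}: {n0,n1} ∩ {n0,n1,n2} = {n0,n1}; idom=n1

DF walk-up:
  join n1 pred n0: · stop@n0
  join n1 pred n2: n2→n1 stop@n0
  join n3 pred n1: · stop@n1
  join n3 pred n2: n2 stop@n1
  n0 → ∅
  n1 → {n1}
  n2 → {n1,n3}
  n3 → ∅
  n4 → ∅
  n5 → ∅
  n6 → ∅
  n7 → ∅

φ for z: defs {n1,n2,n4,n5,n6}
  DF⁺ = {n1,n3}

Answer: ["n1", "n3"]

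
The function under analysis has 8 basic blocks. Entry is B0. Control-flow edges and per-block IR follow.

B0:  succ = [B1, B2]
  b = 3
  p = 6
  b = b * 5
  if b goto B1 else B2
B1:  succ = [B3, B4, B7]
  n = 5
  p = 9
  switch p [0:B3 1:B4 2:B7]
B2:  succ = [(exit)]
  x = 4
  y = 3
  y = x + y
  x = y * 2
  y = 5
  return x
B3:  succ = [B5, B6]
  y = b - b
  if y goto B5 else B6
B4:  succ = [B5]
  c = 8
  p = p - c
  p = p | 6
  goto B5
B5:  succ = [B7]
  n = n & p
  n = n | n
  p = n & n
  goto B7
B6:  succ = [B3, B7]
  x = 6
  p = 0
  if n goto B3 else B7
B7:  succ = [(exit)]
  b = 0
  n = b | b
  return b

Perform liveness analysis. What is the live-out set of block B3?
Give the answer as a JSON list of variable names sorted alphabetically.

Answer: ["b", "n", "p"]

Analysis:
def/use:
  B0 def {b,p} use ∅
  B1 def {n,p} use ∅
  B2 def {x,y} use ∅
  B3 def {y} use {b}
  B4 def {c,p} use {p}
  B5 def {n,p} use {n,p}
  B6 def {p,x} use {n}
  B7 def {b,n} use ∅

Live sets:
  live B0: ∅→{b}
  live B1: {b}→{b,n,p}
  live B2: ∅→∅
  live B3: {b,n,p}→{b,n,p}
  live B4: {n,p}→{n,p}
  live B5: {n,p}→∅
  live B6: {b,n}→{b,n,p}
  live B7: ∅→∅

live-out(B3) = ["b", "n", "p"]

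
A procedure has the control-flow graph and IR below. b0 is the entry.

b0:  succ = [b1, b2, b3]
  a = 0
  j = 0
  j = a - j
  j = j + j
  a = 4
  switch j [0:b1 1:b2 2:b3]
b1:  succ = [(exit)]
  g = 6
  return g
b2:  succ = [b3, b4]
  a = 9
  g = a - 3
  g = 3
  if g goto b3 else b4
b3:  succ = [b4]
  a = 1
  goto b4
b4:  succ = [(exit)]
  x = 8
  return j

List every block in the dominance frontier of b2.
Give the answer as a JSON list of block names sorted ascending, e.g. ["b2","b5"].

Answer: ["b3", "b4"]

Working:
idom tree: b1←b0 b2←b0 b3←b0 b4←b0
Dom at joins:
  b3: preds {b0,b2}: {b0} ∩ {b0,b2} = {b0}; idom=b0
  b4: preds {b2,b3}: {b0,b2} ∩ {b0,b3} = {b0}; idom=b0

Frontier:
  b3←b0: walk · to b0
  b3←b2: walk b2 to b0
  b4←b2: walk b2 to b0
  b4←b3: walk b3 to b0
  DF(b0)=∅
  DF(b1)=∅
  DF(b2)={b3,b4}
  DF(b3)={b4}
  DF(b4)=∅

DF(b2) = ["b3", "b4"]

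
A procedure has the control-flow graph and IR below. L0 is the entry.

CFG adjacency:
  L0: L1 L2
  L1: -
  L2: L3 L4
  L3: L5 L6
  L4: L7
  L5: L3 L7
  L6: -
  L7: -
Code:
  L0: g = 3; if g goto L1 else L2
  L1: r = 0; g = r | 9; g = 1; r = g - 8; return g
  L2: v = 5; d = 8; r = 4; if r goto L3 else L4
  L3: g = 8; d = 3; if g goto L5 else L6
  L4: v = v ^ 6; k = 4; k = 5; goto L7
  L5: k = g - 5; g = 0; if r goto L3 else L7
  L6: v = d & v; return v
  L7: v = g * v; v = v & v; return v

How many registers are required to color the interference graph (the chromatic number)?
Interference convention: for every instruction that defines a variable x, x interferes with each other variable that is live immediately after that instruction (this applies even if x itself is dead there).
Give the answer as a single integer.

Answer: 4

Working:
Block summaries:
  L0: def={g} ue=∅
  L1: def={g,r} ue=∅
  L2: def={d,r,v} ue=∅
  L3: def={d,g} ue=∅
  L4: def={k,v} ue={v}
  L5: def={g,k} ue={g,r}
  L6: def={v} ue={d,v}
  L7: def={v} ue={g,v}

Backward fixpoint:
  L0 li=∅ lo={g}
  L1 li=∅ lo=∅
  L2 li={g} lo={g,r,v}
  L3 li={r,v} lo={d,g,r,v}
  L4 li={g,v} lo={g,v}
  L5 li={g,r,v} lo={g,r,v}
  L6 li={d,v} lo=∅
  L7 li={g,v} lo=∅

Interference:
  d↔{g,r,v}
  g↔{d,k,r,v}
  k↔{g,r,v}
  r↔{d,g,k,v}
  v↔{d,g,k,r}

Registers:
  {d,g,r,v} pairwise interfere (4-clique) ⇒ χ ≥ 4
  4-colouring: c0={g}  c1={r}  c2={v}  c3={d,k}
  χ = 4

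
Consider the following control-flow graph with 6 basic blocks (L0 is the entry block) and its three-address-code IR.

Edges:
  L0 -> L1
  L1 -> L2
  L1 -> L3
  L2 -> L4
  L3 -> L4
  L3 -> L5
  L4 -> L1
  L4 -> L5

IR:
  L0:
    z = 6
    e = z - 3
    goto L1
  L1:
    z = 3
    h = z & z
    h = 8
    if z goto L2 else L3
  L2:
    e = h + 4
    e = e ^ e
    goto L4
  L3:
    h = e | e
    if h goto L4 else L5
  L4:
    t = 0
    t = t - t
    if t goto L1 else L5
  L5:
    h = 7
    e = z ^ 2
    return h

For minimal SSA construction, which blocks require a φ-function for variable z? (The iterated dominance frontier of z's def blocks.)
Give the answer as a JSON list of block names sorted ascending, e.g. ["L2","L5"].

Answer: ["L1"]

Derivation:
idom tree: L1←L0 L2←L1 L3←L1 L4←L1 L5←L1
Join-block Dom:
  L1: preds {L0,L4}: {L0} ∩ {L0,L1,L4} = {L0}; idom=L0
  L4: preds {L2,L3}: {L0,L1,L2} ∩ {L0,L1,L3} = {L0,L1}; idom=L1
  L5: preds {L3,L4}: {L0,L1,L3} ∩ {L0,L1,L4} = {L0,L1}; idom=L1

DF walk-up:
  join L1 pred L0: · stop@L0
  join L1 pred L4: L4→L1 stop@L0
  join L4 pred L2: L2 stop@L1
  join L4 pred L3: L3 stop@L1
  join L5 pred L3: L3 stop@L1
  join L5 pred L4: L4 stop@L1
  L0: DF=∅
  L1: DF={L1}
  L2: DF={L4}
  L3: DF={L4,L5}
  L4: DF={L1,L5}
  L5: DF=∅

φ for z: defs {L0,L1}
  DF⁺ = {L1}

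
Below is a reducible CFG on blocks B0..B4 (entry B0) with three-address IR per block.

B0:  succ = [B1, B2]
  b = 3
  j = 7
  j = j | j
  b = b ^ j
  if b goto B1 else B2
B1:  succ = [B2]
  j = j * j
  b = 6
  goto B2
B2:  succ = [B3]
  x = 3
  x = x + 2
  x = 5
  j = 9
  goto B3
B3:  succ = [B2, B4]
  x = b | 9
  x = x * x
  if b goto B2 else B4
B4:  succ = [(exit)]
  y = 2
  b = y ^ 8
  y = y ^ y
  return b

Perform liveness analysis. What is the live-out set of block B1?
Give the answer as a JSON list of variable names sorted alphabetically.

Block summaries:
  B0 def {b,j} use ∅
  B1 def {b,j} use {j}
  B2 def {j,x} use ∅
  B3 def {x} use {b}
  B4 def {b,y} use ∅

Backward fixpoint:
  B0 li=∅ lo={b,j}
  B1 li={j} lo={b}
  B2 li={b} lo={b}
  B3 li={b} lo={b}
  B4 li=∅ lo=∅

live-out(B1) = ["b"]

Answer: ["b"]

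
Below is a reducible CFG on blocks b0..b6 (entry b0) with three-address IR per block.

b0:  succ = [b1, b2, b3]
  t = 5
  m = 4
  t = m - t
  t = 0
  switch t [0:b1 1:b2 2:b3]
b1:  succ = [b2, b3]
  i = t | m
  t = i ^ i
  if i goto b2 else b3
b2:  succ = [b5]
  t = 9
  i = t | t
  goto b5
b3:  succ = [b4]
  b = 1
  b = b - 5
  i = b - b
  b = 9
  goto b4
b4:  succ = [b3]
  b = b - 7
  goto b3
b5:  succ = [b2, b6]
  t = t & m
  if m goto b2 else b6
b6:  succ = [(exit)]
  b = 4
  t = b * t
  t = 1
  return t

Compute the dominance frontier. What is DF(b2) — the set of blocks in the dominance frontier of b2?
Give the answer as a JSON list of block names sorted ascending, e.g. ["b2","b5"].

Answer: ["b2"]

Working:
idom tree: b1←b0 b2←b0 b3←b0 b4←b3 b5←b2 b6←b5
Dom at joins:
  b2: preds {b0,b1,b5}: {b0} ∩ {b0,b1} ∩ {b0,b2,b5} = {b0}; idom=b0
  b3: preds {b0,b1,b4}: {b0} ∩ {b0,b1} ∩ {b0,b3,b4} = {b0}; idom=b0

DF derivation:
  b2←b0: walk · to b0
  b2←b1: walk b1 to b0
  b2←b5: walk b5→b2 to b0
  b3←b0: walk · to b0
  b3←b1: walk b1 to b0
  b3←b4: walk b4→b3 to b0
  b0: DF=∅
  b1: DF={b2,b3}
  b2: DF={b2}
  b3: DF={b3}
  b4: DF={b3}
  b5: DF={b2}
  b6: DF=∅

DF(b2) = ["b2"]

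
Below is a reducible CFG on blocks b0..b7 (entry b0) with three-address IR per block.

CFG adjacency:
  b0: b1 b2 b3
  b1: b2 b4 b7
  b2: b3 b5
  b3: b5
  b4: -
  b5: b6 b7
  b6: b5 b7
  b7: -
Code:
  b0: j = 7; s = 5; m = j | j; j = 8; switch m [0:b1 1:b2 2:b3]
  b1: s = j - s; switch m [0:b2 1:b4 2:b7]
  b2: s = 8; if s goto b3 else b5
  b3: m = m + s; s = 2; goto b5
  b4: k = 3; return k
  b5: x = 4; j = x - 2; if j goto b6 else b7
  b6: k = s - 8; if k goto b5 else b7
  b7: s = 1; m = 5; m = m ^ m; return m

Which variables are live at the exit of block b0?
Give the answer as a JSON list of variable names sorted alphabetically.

Answer: ["j", "m", "s"]

Analysis:
Block summaries:
  b0: {j,m,s} / ∅
  b1: {s} / {j,m,s}
  b2: {s} / ∅
  b3: {m,s} / {m,s}
  b4: {k} / ∅
  b5: {j,x} / ∅
  b6: {k} / {s}
  b7: {m,s} / ∅

Liveness:
  live b0: ∅→{j,m,s}
  live b1: {j,m,s}→{m}
  live b2: {m}→{m,s}
  live b3: {m,s}→{s}
  live b4: ∅→∅
  live b5: {s}→{s}
  live b6: {s}→{s}
  live b7: ∅→∅

live-out(b0) = ["j", "m", "s"]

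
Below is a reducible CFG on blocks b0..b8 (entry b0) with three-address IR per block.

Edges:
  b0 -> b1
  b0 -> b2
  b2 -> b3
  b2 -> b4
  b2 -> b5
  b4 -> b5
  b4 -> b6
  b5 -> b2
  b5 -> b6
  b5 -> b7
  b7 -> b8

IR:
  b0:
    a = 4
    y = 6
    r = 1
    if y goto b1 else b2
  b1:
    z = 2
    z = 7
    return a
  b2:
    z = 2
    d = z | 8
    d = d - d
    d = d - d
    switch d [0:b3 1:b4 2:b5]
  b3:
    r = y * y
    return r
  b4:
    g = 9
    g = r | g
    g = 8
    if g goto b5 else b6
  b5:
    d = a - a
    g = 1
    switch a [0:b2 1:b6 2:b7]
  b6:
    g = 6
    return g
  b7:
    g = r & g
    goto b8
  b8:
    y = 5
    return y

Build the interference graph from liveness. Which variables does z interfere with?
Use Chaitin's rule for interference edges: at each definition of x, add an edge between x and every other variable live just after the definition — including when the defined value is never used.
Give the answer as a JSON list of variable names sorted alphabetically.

Answer: ["a", "r", "y"]

Derivation:
Block summaries:
  b0: def={a,r,y} ue=∅
  b1: def={z} ue={a}
  b2: def={d,z} ue=∅
  b3: def={r} ue={y}
  b4: def={g} ue={r}
  b5: def={d,g} ue={a}
  b6: def={g} ue=∅
  b7: def={g} ue={g,r}
  b8: def={y} ue=∅

Live sets:
  b0 li=∅ lo={a,r,y}
  b1 li={a} lo=∅
  b2 li={a,r,y} lo={a,r,y}
  b3 li={y} lo=∅
  b4 li={a,r,y} lo={a,r,y}
  b5 li={a,r,y} lo={a,g,r,y}
  b6 li=∅ lo=∅
  b7 li={g,r} lo=∅
  b8 li=∅ lo=∅

Conflict graph:
  a — {d,g,r,y,z}
  d — {a,r,y}
  g — {a,r,y}
  r — {a,d,g,y,z}
  y — {a,d,g,r,z}
  z — {a,r,y}

N(z) = ["a", "r", "y"]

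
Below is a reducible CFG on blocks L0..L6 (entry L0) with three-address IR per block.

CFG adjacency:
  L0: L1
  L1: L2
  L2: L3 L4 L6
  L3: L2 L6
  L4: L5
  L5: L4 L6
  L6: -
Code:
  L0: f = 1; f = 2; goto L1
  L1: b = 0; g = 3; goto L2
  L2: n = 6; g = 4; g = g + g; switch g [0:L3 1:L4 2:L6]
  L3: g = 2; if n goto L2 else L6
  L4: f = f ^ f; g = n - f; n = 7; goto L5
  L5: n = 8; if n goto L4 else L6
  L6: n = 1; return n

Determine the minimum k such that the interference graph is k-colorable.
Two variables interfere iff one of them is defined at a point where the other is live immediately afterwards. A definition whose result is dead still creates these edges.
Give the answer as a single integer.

Block summaries:
  L0: {f} / ∅
  L1: {b,g} / ∅
  L2: {g,n} / ∅
  L3: {g} / {n}
  L4: {f,g,n} / {f,n}
  L5: {n} / ∅
  L6: {n} / ∅

Backward fixpoint:
  L0 li=∅ lo={f}
  L1 li={f} lo={f}
  L2 li={f} lo={f,n}
  L3 li={f,n} lo={f}
  L4 li={f,n} lo={f}
  L5 li={f} lo={f,n}
  L6 li=∅ lo=∅

Interference:
  b: {f}
  f: {b,g,n}
  g: {f,n}
  n: {f,g}

Colouring:
  clique {f,g,n} ⇒ need ≥ 3
  3-colouring: c0={f}  c1={b,g}  c2={n}
  χ = 3

Answer: 3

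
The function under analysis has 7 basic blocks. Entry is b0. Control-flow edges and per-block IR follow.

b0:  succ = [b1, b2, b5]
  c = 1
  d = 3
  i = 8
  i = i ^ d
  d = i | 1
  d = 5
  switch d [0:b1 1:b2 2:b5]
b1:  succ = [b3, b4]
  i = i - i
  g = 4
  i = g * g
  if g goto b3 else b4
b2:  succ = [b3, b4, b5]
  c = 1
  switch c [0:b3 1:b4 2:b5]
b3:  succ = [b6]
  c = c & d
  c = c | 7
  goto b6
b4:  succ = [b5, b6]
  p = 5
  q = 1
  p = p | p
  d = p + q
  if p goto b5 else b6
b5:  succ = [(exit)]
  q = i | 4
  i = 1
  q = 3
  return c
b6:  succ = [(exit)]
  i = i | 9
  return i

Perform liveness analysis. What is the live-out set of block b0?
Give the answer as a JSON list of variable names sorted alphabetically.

Per-block:
  b0: {c,d,i} / ∅
  b1: {g,i} / {i}
  b2: {c} / ∅
  b3: {c} / {c,d}
  b4: {d,p,q} / ∅
  b5: {i,q} / {c,i}
  b6: {i} / {i}

Liveness:
  b0 li=∅ lo={c,d,i}
  b1 li={c,d,i} lo={c,d,i}
  b2 li={d,i} lo={c,d,i}
  b3 li={c,d,i} lo={i}
  b4 li={c,i} lo={c,i}
  b5 li={c,i} lo=∅
  b6 li={i} lo=∅

live-out(b0) = ["c", "d", "i"]

Answer: ["c", "d", "i"]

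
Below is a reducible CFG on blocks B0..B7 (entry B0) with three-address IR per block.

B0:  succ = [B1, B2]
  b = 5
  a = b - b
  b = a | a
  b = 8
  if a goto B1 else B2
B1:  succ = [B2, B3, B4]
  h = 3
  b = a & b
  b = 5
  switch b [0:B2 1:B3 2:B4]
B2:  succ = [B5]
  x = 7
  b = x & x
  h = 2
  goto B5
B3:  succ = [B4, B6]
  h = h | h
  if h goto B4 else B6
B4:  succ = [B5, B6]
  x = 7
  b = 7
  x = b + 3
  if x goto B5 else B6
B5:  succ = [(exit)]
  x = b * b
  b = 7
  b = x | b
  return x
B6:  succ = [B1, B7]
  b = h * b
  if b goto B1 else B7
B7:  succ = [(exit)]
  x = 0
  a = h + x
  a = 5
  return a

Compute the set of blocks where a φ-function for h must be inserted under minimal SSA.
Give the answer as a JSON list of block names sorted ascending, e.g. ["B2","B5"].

idom tree: B1←B0 B2←B0 B3←B1 B4←B1 B5←B0 B6←B1 B7←B6
Dom∩ at merges:
  B1: preds {B0,B6}: {B0} ∩ {B0,B1,B6} = {B0}; idom=B0
  B2: preds {B0,B1}: {B0} ∩ {B0,B1} = {B0}; idom=B0
  B4: preds {B1,B3}: {B0,B1} ∩ {B0,B1,B3} = {B0,B1}; idom=B1
  B5: preds {B2,B4}: {B0,B2} ∩ {B0,B1,B4} = {B0}; idom=B0
  B6: preds {B3,B4}: {B0,B1,B3} ∩ {B0,B1,B4} = {B0,B1}; idom=B1

Frontier:
  join B1 pred B0: · stop@B0
  join B1 pred B6: B6→B1 stop@B0
  join B2 pred B0: · stop@B0
  join B2 pred B1: B1 stop@B0
  join B4 pred B1: · stop@B1
  join B4 pred B3: B3 stop@B1
  join B5 pred B2: B2 stop@B0
  join B5 pred B4: B4→B1 stop@B0
  join B6 pred B3: B3 stop@B1
  join B6 pred B4: B4 stop@B1
  B0 → ∅
  B1 → {B1,B2,B5}
  B2 → {B5}
  B3 → {B4,B6}
  B4 → {B5,B6}
  B5 → ∅
  B6 → {B1}
  B7 → ∅

φ for h: defs {B1,B2,B3}
  DF⁺ = {B1,B2,B4,B5,B6}

Answer: ["B1", "B2", "B4", "B5", "B6"]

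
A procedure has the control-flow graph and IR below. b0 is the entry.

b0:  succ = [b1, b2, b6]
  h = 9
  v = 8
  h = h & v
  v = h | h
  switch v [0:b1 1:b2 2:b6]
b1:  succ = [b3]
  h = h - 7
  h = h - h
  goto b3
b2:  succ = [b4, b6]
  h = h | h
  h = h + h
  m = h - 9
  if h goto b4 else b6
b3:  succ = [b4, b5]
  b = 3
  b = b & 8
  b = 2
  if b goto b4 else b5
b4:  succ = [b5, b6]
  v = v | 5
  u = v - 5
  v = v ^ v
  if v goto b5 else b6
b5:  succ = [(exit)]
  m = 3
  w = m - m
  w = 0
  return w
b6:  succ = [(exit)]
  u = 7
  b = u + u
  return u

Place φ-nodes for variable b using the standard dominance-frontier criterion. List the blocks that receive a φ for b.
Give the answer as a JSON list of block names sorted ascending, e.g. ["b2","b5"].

Answer: ["b4", "b5", "b6"]

Working:
idom tree: b1←b0 b2←b0 b3←b1 b4←b0 b5←b0 b6←b0
Dom∩ at merges:
  b4: preds {b2,b3}: {b0,b2} ∩ {b0,b1,b3} = {b0}; idom=b0
  b5: preds {b3,b4}: {b0,b1,b3} ∩ {b0,b4} = {b0}; idom=b0
  b6: preds {b0,b2,b4}: {b0} ∩ {b0,b2} ∩ {b0,b4} = {b0}; idom=b0

DF derivation:
  join b4 pred b2: b2 stop@b0
  join b4 pred b3: b3→b1 stop@b0
  join b5 pred b3: b3→b1 stop@b0
  join b5 pred b4: b4 stop@b0
  join b6 pred b0: · stop@b0
  join b6 pred b2: b2 stop@b0
  join b6 pred b4: b4 stop@b0
  DF(b0)=∅
  DF(b1)={b4,b5}
  DF(b2)={b4,b6}
  DF(b3)={b4,b5}
  DF(b4)={b5,b6}
  DF(b5)=∅
  DF(b6)=∅

φ for b: defs {b3,b6}
  DF⁺ = {b4,b5,b6}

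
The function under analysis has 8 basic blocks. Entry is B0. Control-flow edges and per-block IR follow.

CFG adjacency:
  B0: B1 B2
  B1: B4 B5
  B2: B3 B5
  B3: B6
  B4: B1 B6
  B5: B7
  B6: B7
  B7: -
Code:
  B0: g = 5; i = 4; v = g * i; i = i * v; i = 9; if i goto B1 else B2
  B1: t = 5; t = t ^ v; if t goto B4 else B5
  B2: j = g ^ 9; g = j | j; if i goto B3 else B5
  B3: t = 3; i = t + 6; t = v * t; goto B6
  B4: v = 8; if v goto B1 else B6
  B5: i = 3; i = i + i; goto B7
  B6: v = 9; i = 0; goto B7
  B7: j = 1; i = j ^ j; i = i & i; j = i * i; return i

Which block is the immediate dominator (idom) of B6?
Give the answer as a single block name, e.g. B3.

Answer: B0

Derivation:
idom tree: B1←B0 B2←B0 B3←B2 B4←B1 B5←B0 B6←B0 B7←B0
Dom∩ at merges:
  B1: preds {B0,B4}: {B0} ∩ {B0,B1,B4} = {B0}; idom=B0
  B5: preds {B1,B2}: {B0,B1} ∩ {B0,B2} = {B0}; idom=B0
  B6: preds {B3,B4}: {B0,B2,B3} ∩ {B0,B1,B4} = {B0}; idom=B0
  B7: preds {B5,B6}: {B0,B5} ∩ {B0,B6} = {B0}; idom=B0

idom(B6) = B0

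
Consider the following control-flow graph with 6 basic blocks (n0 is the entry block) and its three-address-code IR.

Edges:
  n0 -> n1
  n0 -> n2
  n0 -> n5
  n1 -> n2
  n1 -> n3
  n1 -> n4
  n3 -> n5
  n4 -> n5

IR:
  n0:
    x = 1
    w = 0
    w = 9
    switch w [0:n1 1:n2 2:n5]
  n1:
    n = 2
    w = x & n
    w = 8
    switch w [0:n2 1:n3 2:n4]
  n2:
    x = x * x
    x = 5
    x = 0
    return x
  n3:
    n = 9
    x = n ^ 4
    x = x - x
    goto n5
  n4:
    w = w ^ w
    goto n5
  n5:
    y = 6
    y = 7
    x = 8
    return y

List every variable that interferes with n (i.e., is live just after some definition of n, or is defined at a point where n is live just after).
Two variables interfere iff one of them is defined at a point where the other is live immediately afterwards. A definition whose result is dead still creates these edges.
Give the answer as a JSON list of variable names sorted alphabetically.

Answer: ["x"]

Derivation:
Per-block:
  n0: def={w,x} ue=∅
  n1: def={n,w} ue={x}
  n2: def={x} ue={x}
  n3: def={n,x} ue=∅
  n4: def={w} ue={w}
  n5: def={x,y} ue=∅

Liveness:
  n0 li=∅ lo={x}
  n1 li={x} lo={w,x}
  n2 li={x} lo=∅
  n3 li=∅ lo=∅
  n4 li={w} lo=∅
  n5 li=∅ lo=∅

Interfere edges:
  n — {x}
  w — {x}
  x — {n,w,y}
  y — {x}

N(n) = ["x"]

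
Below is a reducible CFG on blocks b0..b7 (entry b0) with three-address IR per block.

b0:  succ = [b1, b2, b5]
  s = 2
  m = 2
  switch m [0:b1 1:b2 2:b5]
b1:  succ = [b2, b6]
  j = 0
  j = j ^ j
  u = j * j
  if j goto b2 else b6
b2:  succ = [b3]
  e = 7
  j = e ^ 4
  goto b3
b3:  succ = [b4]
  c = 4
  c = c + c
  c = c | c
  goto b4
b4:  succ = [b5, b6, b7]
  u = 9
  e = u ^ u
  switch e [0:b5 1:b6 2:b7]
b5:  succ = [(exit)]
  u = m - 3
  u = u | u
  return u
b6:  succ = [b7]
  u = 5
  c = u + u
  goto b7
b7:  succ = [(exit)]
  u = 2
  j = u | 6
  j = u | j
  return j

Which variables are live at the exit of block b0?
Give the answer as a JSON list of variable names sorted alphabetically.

Answer: ["m"]

Working:
Block summaries:
  b0 def {m,s} use ∅
  b1 def {j,u} use ∅
  b2 def {e,j} use ∅
  b3 def {c} use ∅
  b4 def {e,u} use ∅
  b5 def {u} use {m}
  b6 def {c,u} use ∅
  b7 def {j,u} use ∅

Live sets:
  live b0: ∅→{m}
  live b1: {m}→{m}
  live b2: {m}→{m}
  live b3: {m}→{m}
  live b4: {m}→{m}
  live b5: {m}→∅
  live b6: ∅→∅
  live b7: ∅→∅

live-out(b0) = ["m"]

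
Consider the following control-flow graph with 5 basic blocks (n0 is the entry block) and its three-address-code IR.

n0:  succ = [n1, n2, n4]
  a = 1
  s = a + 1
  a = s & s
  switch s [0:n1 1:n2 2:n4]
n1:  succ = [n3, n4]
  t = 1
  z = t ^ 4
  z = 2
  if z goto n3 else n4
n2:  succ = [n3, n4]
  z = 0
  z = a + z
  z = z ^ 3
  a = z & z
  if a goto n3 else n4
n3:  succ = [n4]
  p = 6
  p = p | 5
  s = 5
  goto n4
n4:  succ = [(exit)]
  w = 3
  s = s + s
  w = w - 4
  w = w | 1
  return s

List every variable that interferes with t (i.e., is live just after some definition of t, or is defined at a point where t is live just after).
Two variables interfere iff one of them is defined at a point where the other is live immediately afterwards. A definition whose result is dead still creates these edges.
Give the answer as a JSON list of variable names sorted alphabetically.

Answer: ["s"]

Analysis:
def/use:
  n0: def={a,s} ue=∅
  n1: def={t,z} ue=∅
  n2: def={a,z} ue={a}
  n3: def={p,s} ue=∅
  n4: def={s,w} ue={s}

Backward fixpoint:
  n0: in=∅ out={a,s}
  n1: in={s} out={s}
  n2: in={a,s} out={s}
  n3: in=∅ out={s}
  n4: in={s} out=∅

Conflict graph:
  a — {s,z}
  p — ∅
  s — {a,t,w,z}
  t — {s}
  w — {s}
  z — {a,s}

N(t) = ["s"]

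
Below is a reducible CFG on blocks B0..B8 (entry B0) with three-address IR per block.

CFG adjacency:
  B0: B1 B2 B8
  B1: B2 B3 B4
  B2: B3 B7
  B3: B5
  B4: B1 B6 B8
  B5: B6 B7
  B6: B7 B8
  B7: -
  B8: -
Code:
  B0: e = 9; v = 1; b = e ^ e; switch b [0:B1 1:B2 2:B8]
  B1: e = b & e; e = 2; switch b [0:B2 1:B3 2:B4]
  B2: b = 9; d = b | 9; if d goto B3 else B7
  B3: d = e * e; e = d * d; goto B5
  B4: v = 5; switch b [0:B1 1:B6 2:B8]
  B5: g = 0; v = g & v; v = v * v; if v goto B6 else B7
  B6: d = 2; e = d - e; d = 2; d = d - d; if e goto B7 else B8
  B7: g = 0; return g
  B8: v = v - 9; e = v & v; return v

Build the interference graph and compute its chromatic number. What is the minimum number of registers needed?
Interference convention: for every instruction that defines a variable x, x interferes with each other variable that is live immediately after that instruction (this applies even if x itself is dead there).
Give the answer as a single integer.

Answer: 3

Working:
Block summaries:
  B0: {b,e,v} / ∅
  B1: {e} / {b,e}
  B2: {b,d} / ∅
  B3: {d,e} / {e}
  B4: {v} / {b}
  B5: {g,v} / {v}
  B6: {d,e} / {e}
  B7: {g} / ∅
  B8: {e,v} / {v}

Liveness:
  B0 li=∅ lo={b,e,v}
  B1 li={b,e,v} lo={b,e,v}
  B2 li={e,v} lo={e,v}
  B3 li={e,v} lo={e,v}
  B4 li={b,e} lo={b,e,v}
  B5 li={e,v} lo={e,v}
  B6 li={e,v} lo={v}
  B7 li=∅ lo=∅
  B8 li={v} lo=∅

Interference:
  b — {e,v}
  d — {e,v}
  e — {b,d,g,v}
  g — {e,v}
  v — {b,d,e,g}

Registers:
  lower bound: {b,e,v} mutually conflict ⇒ χ ≥ 3
  3-colouring: R0={e}  R1={v}  R2={b,d,g}
  χ = 3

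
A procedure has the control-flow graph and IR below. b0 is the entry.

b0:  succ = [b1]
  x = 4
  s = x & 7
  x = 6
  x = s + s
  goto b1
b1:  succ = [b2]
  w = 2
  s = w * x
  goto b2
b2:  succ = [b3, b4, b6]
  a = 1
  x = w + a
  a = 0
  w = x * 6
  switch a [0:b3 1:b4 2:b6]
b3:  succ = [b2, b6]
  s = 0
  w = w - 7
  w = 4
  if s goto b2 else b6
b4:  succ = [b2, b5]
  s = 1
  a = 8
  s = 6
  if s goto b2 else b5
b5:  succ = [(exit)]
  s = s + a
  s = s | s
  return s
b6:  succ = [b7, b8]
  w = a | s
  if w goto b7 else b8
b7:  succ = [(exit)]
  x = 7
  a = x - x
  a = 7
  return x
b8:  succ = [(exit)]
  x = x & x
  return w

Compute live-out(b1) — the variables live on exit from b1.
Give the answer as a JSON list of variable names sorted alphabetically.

Per-block:
  b0 def {s,x} use ∅
  b1 def {s,w} use {x}
  b2 def {a,w,x} use {w}
  b3 def {s,w} use {w}
  b4 def {a,s} use ∅
  b5 def {s} use {a,s}
  b6 def {w} use {a,s}
  b7 def {a,x} use ∅
  b8 def {x} use {w,x}

Backward fixpoint:
  b0: in=∅ out={x}
  b1: in={x} out={s,w}
  b2: in={s,w} out={a,s,w,x}
  b3: in={a,w,x} out={a,s,w,x}
  b4: in={w} out={a,s,w}
  b5: in={a,s} out=∅
  b6: in={a,s,x} out={w,x}
  b7: in=∅ out=∅
  b8: in={w,x} out=∅

live-out(b1) = ["s", "w"]

Answer: ["s", "w"]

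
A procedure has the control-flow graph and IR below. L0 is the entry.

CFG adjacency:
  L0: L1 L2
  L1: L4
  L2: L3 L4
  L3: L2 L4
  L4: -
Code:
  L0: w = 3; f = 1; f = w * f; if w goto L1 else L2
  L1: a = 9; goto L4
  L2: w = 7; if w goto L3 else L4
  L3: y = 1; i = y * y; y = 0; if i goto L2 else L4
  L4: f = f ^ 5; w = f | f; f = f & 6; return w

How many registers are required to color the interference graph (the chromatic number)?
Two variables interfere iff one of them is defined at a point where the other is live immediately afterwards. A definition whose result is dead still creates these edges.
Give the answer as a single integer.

Block summaries:
  L0: {f,w} / ∅
  L1: {a} / ∅
  L2: {w} / ∅
  L3: {i,y} / ∅
  L4: {f,w} / {f}

Backward fixpoint:
  L0: in=∅ out={f}
  L1: in={f} out={f}
  L2: in={f} out={f}
  L3: in={f} out={f}
  L4: in={f} out=∅

Interfere edges:
  a: {f}
  f: {a,i,w,y}
  i: {f,y}
  w: {f}
  y: {f,i}

Registers:
  {f,i,y} pairwise interfere (3-clique) ⇒ χ ≥ 3
  assign a→r1 f→r0 i→r1 w→r1 y→r2 — no edge inside a register ⇒ χ ≤ 3
  χ = 3

Answer: 3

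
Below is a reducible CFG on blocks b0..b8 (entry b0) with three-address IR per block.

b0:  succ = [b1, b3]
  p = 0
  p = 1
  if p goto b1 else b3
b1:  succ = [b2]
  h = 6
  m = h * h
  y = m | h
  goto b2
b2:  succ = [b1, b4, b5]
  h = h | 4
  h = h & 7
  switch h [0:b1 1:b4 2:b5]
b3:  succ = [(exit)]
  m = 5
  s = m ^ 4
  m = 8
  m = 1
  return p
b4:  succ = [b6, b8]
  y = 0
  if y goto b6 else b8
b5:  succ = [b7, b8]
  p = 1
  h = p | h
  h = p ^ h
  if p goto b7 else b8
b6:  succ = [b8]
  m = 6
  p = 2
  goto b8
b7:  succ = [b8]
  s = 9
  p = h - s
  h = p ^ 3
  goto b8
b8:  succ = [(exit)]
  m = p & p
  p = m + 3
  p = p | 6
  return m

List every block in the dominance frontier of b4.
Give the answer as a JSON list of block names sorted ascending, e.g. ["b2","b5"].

Answer: ["b8"]

Analysis:
idom tree: b1←b0 b2←b1 b3←b0 b4←b2 b5←b2 b6←b4 b7←b5 b8←b2
Dom∩ at merges:
  b1: preds {b0,b2}: {b0} ∩ {b0,b1,b2} = {b0}; idom=b0
  b8: preds {b4,b5,b6,b7}: {b0,b1,b2,b4} ∩ {b0,b1,b2,b5} ∩ {b0,b1,b2,b4,b6} ∩ {b0,b1,b2,b5,b7} = {b0,b1,b2}; idom=b2

DF walk-up:
  join b1 pred b0: · stop@b0
  join b1 pred b2: b2→b1 stop@b0
  join b8 pred b4: b4 stop@b2
  join b8 pred b5: b5 stop@b2
  join b8 pred b6: b6→b4 stop@b2
  join b8 pred b7: b7→b5 stop@b2
  DF(b0)=∅
  DF(b1)={b1}
  DF(b2)={b1}
  DF(b3)=∅
  DF(b4)={b8}
  DF(b5)={b8}
  DF(b6)={b8}
  DF(b7)={b8}
  DF(b8)=∅

DF(b4) = ["b8"]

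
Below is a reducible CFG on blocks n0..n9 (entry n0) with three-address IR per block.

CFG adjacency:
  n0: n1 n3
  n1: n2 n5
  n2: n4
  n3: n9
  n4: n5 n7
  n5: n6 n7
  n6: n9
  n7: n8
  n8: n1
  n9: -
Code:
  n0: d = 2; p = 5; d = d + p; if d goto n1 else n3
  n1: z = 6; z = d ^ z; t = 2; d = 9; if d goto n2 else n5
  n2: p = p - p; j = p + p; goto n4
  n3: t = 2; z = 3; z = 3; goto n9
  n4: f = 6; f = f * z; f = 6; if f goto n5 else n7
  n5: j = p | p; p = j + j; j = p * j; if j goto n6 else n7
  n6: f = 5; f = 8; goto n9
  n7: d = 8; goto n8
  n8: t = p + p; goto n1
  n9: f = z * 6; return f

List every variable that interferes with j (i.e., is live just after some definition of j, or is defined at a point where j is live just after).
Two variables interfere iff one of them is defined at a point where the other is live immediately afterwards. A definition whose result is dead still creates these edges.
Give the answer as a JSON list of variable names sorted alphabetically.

Answer: ["p", "z"]

Working:
Block summaries:
  n0: {d,p} / ∅
  n1: {d,t,z} / {d}
  n2: {j,p} / {p}
  n3: {t,z} / ∅
  n4: {f} / {z}
  n5: {j,p} / {p}
  n6: {f} / ∅
  n7: {d} / ∅
  n8: {t} / {p}
  n9: {f} / {z}

Backward fixpoint:
  n0 li=∅ lo={d,p}
  n1 li={d,p} lo={p,z}
  n2 li={p,z} lo={p,z}
  n3 li=∅ lo={z}
  n4 li={p,z} lo={p,z}
  n5 li={p,z} lo={p,z}
  n6 li={z} lo={z}
  n7 li={p} lo={d,p}
  n8 li={d,p} lo={d,p}
  n9 li={z} lo=∅

Conflict graph:
  d: {p,t,z}
  f: {p,z}
  j: {p,z}
  p: {d,f,j,t,z}
  t: {d,p,z}
  z: {d,f,j,p,t}

N(j) = ["p", "z"]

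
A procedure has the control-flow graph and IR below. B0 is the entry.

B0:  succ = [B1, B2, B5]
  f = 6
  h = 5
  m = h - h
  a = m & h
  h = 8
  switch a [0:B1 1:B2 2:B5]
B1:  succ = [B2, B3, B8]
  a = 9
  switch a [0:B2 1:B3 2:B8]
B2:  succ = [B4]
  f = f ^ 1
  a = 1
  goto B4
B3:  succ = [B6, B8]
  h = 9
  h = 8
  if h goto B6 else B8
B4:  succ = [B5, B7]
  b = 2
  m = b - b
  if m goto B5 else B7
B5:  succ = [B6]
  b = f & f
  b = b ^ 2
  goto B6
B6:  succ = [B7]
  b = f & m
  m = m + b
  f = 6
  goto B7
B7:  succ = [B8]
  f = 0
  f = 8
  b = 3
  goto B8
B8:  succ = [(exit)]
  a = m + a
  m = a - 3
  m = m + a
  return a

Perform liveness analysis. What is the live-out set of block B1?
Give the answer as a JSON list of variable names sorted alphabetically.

Per-block:
  B0: {a,f,h,m} / ∅
  B1: {a} / ∅
  B2: {a,f} / {f}
  B3: {h} / ∅
  B4: {b,m} / ∅
  B5: {b} / {f}
  B6: {b,f,m} / {f,m}
  B7: {b,f} / ∅
  B8: {a,m} / {a,m}

Liveness:
  live B0: ∅→{a,f,m}
  live B1: {f,m}→{a,f,m}
  live B2: {f}→{a,f}
  live B3: {a,f,m}→{a,f,m}
  live B4: {a,f}→{a,f,m}
  live B5: {a,f,m}→{a,f,m}
  live B6: {a,f,m}→{a,m}
  live B7: {a,m}→{a,m}
  live B8: {a,m}→∅

live-out(B1) = ["a", "f", "m"]

Answer: ["a", "f", "m"]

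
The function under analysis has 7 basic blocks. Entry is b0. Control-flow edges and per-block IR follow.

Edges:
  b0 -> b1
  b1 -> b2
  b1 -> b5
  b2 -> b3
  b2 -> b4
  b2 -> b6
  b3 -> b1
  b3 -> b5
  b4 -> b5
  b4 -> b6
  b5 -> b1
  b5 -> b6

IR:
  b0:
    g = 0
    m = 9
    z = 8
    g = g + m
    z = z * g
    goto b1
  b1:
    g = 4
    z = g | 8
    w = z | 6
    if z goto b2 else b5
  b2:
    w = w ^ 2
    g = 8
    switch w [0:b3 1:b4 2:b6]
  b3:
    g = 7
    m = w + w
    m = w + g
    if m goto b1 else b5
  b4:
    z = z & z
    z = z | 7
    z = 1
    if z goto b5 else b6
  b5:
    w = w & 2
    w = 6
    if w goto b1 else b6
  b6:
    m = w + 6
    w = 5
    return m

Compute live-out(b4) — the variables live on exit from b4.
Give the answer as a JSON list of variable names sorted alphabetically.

Block summaries:
  b0: {g,m,z} / ∅
  b1: {g,w,z} / ∅
  b2: {g,w} / {w}
  b3: {g,m} / {w}
  b4: {z} / {z}
  b5: {w} / {w}
  b6: {m,w} / {w}

Liveness:
  b0: in=∅ out=∅
  b1: in=∅ out={w,z}
  b2: in={w,z} out={w,z}
  b3: in={w} out={w}
  b4: in={w,z} out={w}
  b5: in={w} out={w}
  b6: in={w} out=∅

live-out(b4) = ["w"]

Answer: ["w"]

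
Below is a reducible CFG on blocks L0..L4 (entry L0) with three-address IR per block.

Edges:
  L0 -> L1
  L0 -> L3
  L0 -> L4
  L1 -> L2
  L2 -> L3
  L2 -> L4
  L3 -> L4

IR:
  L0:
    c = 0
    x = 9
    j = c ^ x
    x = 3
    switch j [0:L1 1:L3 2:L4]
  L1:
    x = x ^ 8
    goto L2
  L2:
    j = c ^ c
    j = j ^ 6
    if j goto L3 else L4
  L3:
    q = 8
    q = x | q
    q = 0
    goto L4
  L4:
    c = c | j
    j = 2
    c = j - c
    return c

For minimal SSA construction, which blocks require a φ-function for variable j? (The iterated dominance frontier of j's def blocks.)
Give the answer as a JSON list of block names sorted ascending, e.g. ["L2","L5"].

Answer: ["L3", "L4"]

Working:
idom tree: L1←L0 L2←L1 L3←L0 L4←L0
Join-block Dom:
  L3: preds {L0,L2}: {L0} ∩ {L0,L1,L2} = {L0}; idom=L0
  L4: preds {L0,L2,L3}: {L0} ∩ {L0,L1,L2} ∩ {L0,L3} = {L0}; idom=L0

DF walk-up:
  L3←L0: walk · to L0
  L3←L2: walk L2→L1 to L0
  L4←L0: walk · to L0
  L4←L2: walk L2→L1 to L0
  L4←L3: walk L3 to L0
  L0 → ∅
  L1 → {L3,L4}
  L2 → {L3,L4}
  L3 → {L4}
  L4 → ∅

φ for j: defs {L0,L2,L4}
  DF⁺ = {L3,L4}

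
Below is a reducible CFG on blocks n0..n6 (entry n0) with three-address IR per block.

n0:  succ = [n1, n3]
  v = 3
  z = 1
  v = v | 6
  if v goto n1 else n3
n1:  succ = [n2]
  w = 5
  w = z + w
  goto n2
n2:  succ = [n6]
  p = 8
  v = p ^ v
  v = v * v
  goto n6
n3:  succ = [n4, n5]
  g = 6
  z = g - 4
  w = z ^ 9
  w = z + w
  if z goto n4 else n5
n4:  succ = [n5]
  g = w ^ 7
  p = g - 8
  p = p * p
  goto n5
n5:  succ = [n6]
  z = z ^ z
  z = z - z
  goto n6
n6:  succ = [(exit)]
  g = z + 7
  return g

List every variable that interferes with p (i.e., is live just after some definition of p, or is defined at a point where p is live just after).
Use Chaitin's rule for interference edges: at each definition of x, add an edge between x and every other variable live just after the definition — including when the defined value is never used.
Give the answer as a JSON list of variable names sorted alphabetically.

Block summaries:
  n0: def={v,z} ue=∅
  n1: def={w} ue={z}
  n2: def={p,v} ue={v}
  n3: def={g,w,z} ue=∅
  n4: def={g,p} ue={w}
  n5: def={z} ue={z}
  n6: def={g} ue={z}

Live sets:
  n0 li=∅ lo={v,z}
  n1 li={v,z} lo={v,z}
  n2 li={v,z} lo={z}
  n3 li=∅ lo={w,z}
  n4 li={w,z} lo={z}
  n5 li={z} lo={z}
  n6 li={z} lo=∅

Conflict graph:
  g: {z}
  p: {v,z}
  v: {p,w,z}
  w: {v,z}
  z: {g,p,v,w}

N(p) = ["v", "z"]

Answer: ["v", "z"]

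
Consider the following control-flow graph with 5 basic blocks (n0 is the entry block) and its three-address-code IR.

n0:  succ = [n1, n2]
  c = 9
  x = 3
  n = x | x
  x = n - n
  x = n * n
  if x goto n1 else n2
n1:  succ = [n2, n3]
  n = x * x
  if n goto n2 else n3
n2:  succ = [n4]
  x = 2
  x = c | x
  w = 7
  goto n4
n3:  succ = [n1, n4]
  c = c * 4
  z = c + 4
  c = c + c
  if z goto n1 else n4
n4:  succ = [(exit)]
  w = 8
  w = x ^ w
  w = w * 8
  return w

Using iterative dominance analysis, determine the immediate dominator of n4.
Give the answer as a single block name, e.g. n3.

idom tree: n1←n0 n2←n0 n3←n1 n4←n0
Join-block Dom:
  n1: preds {n0,n3}: {n0} ∩ {n0,n1,n3} = {n0}; idom=n0
  n2: preds {n0,n1}: {n0} ∩ {n0,n1} = {n0}; idom=n0
  n4: preds {n2,n3}: {n0,n2} ∩ {n0,n1,n3} = {n0}; idom=n0

idom(n4) = n0

Answer: n0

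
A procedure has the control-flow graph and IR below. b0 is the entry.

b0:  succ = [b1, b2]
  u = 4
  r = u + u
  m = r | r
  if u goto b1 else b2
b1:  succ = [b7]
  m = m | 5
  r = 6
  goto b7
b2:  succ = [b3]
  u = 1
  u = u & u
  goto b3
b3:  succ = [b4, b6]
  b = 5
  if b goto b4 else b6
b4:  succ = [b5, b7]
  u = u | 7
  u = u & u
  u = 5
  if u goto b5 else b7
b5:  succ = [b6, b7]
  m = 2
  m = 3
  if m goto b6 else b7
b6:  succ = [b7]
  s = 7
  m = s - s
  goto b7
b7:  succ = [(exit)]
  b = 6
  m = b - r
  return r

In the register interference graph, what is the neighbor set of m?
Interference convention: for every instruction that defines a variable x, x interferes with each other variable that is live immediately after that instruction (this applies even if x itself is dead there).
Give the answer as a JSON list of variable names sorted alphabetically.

Block summaries:
  b0: {m,r,u} / ∅
  b1: {m,r} / {m}
  b2: {u} / ∅
  b3: {b} / ∅
  b4: {u} / {u}
  b5: {m} / ∅
  b6: {m,s} / ∅
  b7: {b,m} / {r}

Backward fixpoint:
  b0 li=∅ lo={m,r}
  b1 li={m} lo={r}
  b2 li={r} lo={r,u}
  b3 li={r,u} lo={r,u}
  b4 li={r,u} lo={r}
  b5 li={r} lo={r}
  b6 li={r} lo={r}
  b7 li={r} lo=∅

Interfere edges:
  b — {r,u}
  m — {r,u}
  r — {b,m,s,u}
  s — {r}
  u — {b,m,r}

N(m) = ["r", "u"]

Answer: ["r", "u"]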